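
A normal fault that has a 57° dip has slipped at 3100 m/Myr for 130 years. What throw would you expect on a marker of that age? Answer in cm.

dip-slip = rate × time = 3100 m/Myr × 130 years = 0.4030 m
throw = dip-slip × sin(dip) = 0.4030 × sin(57°) = 0.338 m = 33.8 cm

33.8 cm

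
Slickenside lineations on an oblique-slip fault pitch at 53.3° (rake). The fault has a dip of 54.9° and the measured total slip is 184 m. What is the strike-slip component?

110 m

strike-slip = net slip × cos(rake) = 184 m × cos(53.3°) = 110 m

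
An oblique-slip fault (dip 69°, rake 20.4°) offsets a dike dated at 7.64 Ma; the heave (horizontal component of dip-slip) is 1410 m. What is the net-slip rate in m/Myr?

dip-slip = heave / cos(dip) = 1410 / cos(69°) = 3935 m
net slip = dip-slip / sin(rake) = 3935 / sin(20.4°) = 11290 m
rate = 11290 m / 7.64 Ma = 0.00148 m/yr = 1480 m/Myr

1480 m/Myr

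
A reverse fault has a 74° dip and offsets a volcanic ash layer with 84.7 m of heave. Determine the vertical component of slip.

throw = heave × tan(dip) = 84.7 × tan(74°) = 295 m

295 m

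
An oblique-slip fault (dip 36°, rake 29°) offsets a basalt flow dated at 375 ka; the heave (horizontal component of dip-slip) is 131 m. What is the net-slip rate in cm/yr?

dip-slip = heave / cos(dip) = 131 / cos(36°) = 161.9 m
net slip = dip-slip / sin(rake) = 161.9 / sin(29°) = 334 m
rate = 334 m / 375 ka = 0.000891 m/yr = 0.0891 cm/yr

0.0891 cm/yr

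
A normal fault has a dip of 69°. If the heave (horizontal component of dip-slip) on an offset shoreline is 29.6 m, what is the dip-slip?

dip-slip = heave / cos(dip) = 29.6 / cos(69°) = 82.6 m

82.6 m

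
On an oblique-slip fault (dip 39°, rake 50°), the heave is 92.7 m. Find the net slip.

156 m

dip-slip = heave / cos(dip) = 92.7 / cos(39°) = 119.3 m
net slip = dip-slip / sin(rake) = 119.3 / sin(50°) = 156 m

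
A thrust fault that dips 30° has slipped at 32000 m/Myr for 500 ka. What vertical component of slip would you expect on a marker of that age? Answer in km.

dip-slip = rate × time = 32000 m/Myr × 500 ka = 16000 m
throw = dip-slip × sin(dip) = 16000 × sin(30°) = 8000 m = 8 km

8 km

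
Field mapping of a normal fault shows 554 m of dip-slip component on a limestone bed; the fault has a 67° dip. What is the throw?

510 m

throw = dip-slip × sin(dip) = 554 m × sin(67°) = 510 m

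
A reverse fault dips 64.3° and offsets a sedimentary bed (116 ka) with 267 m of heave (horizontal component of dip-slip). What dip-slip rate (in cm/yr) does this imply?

0.531 cm/yr

dip-slip = heave / cos(dip) = 267 m / cos(64.3°) = 615.7 m
rate = 615.7 m / 116 ka = 0.00531 m/yr = 0.531 cm/yr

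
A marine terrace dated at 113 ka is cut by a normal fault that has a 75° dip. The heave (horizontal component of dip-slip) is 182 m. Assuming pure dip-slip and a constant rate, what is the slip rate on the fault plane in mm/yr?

6.22 mm/yr

dip-slip = heave / cos(dip) = 182 m / cos(75°) = 703.2 m
rate = 703.2 m / 113 ka = 0.00622 m/yr = 6.22 mm/yr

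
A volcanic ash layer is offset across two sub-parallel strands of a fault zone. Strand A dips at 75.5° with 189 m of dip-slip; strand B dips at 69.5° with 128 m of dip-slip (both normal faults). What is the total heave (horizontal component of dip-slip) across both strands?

heave_A = 189 × cos(75.5°) = 47.32 m
heave_B = 128 × cos(69.5°) = 44.83 m
total = 47.32 + 44.83 = 92.1 m

92.1 m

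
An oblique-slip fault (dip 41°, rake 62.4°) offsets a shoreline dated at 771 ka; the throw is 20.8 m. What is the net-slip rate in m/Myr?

46.4 m/Myr

dip-slip = throw / sin(dip) = 20.8 / sin(41°) = 31.70 m
net slip = dip-slip / sin(rake) = 31.70 / sin(62.4°) = 35.78 m
rate = 35.78 m / 771 ka = 0.0000464 m/yr = 46.4 m/Myr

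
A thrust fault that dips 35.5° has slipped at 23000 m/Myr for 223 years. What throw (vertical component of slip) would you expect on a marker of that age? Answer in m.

2.98 m

dip-slip = rate × time = 23000 m/Myr × 223 years = 5.129 m
throw = dip-slip × sin(dip) = 5.129 × sin(35.5°) = 2.98 m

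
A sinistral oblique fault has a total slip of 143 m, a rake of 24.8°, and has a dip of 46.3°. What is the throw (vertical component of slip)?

43.4 m

dip-slip = net slip × sin(rake) = 143 m × sin(24.8°) = 59.98 m
throw = dip-slip × sin(dip) = 59.98 × sin(46.3°) = 43.4 m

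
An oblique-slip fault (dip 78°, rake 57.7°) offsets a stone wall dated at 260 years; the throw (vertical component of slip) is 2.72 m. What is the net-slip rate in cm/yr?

dip-slip = throw / sin(dip) = 2.72 / sin(78°) = 2.781 m
net slip = dip-slip / sin(rake) = 2.781 / sin(57.7°) = 3.290 m
rate = 3.290 m / 260 years = 0.0127 m/yr = 1.27 cm/yr

1.27 cm/yr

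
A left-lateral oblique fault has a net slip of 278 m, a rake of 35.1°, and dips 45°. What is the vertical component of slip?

113 m

dip-slip = net slip × sin(rake) = 278 m × sin(35.1°) = 159.9 m
throw = dip-slip × sin(dip) = 159.9 × sin(45°) = 113 m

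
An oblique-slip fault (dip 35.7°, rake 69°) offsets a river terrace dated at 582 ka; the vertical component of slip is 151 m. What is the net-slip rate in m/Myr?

476 m/Myr

dip-slip = throw / sin(dip) = 151 / sin(35.7°) = 258.8 m
net slip = dip-slip / sin(rake) = 258.8 / sin(69°) = 277.2 m
rate = 277.2 m / 582 ka = 0.000476 m/yr = 476 m/Myr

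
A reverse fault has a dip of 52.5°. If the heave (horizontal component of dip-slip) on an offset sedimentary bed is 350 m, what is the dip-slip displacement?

dip-slip = heave / cos(dip) = 350 / cos(52.5°) = 575 m

575 m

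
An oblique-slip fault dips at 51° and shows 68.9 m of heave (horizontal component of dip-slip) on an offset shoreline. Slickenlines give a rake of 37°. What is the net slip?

dip-slip = heave / cos(dip) = 68.9 / cos(51°) = 109.5 m
net slip = dip-slip / sin(rake) = 109.5 / sin(37°) = 182 m

182 m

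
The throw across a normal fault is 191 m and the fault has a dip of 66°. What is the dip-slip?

209 m

dip-slip = throw / sin(dip) = 191 / sin(66°) = 209 m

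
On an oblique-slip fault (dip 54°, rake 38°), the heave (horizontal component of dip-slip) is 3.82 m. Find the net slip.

10.6 m

dip-slip = heave / cos(dip) = 3.82 / cos(54°) = 6.499 m
net slip = dip-slip / sin(rake) = 6.499 / sin(38°) = 10.6 m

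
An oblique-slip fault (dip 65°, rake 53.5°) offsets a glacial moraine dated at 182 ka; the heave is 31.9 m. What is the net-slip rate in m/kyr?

dip-slip = heave / cos(dip) = 31.9 / cos(65°) = 75.48 m
net slip = dip-slip / sin(rake) = 75.48 / sin(53.5°) = 93.90 m
rate = 93.90 m / 182 ka = 0.000516 m/yr = 0.516 m/kyr

0.516 m/kyr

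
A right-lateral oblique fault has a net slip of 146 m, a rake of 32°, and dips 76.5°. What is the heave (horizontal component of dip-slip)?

dip-slip = net slip × sin(rake) = 146 m × sin(32°) = 77.37 m
heave = dip-slip × cos(dip) = 77.37 × cos(76.5°) = 18.1 m

18.1 m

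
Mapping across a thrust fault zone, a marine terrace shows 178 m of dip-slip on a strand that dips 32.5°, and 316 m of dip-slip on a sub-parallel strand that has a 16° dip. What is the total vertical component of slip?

throw_A = 178 × sin(32.5°) = 95.64 m
throw_B = 316 × sin(16°) = 87.10 m
total = 95.64 + 87.10 = 183 m

183 m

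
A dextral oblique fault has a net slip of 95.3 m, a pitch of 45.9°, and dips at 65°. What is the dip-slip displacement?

dip-slip = net slip × sin(rake) = 95.3 m × sin(45.9°) = 68.4 m

68.4 m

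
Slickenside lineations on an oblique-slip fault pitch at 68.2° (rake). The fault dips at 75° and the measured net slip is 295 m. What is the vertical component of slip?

dip-slip = net slip × sin(rake) = 295 m × sin(68.2°) = 273.9 m
throw = dip-slip × sin(dip) = 273.9 × sin(75°) = 265 m

265 m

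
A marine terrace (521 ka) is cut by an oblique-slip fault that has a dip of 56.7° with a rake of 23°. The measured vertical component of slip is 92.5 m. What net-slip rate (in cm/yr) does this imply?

0.0544 cm/yr

dip-slip = throw / sin(dip) = 92.5 / sin(56.7°) = 110.7 m
net slip = dip-slip / sin(rake) = 110.7 / sin(23°) = 283.2 m
rate = 283.2 m / 521 ka = 0.000544 m/yr = 0.0544 cm/yr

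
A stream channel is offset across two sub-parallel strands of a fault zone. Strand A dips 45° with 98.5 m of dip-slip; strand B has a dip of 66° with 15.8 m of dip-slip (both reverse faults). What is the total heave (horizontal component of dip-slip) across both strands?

heave_A = 98.5 × cos(45°) = 69.65 m
heave_B = 15.8 × cos(66°) = 6.426 m
total = 69.65 + 6.426 = 76.1 m

76.1 m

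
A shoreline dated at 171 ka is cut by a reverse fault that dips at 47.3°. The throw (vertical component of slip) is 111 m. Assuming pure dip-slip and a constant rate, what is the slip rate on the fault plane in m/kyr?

dip-slip = throw / sin(dip) = 111 m / sin(47.3°) = 151 m
rate = 151 m / 171 ka = 0.000883 m/yr = 0.883 m/kyr

0.883 m/kyr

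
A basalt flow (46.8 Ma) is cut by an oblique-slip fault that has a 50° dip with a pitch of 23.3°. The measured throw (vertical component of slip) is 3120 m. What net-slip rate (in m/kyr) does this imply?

dip-slip = throw / sin(dip) = 3120 / sin(50°) = 4073 m
net slip = dip-slip / sin(rake) = 4073 / sin(23.3°) = 10300 m
rate = 10300 m / 46.8 Ma = 0.000220 m/yr = 0.220 m/kyr

0.220 m/kyr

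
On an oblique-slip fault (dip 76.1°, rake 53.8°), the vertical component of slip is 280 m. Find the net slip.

dip-slip = throw / sin(dip) = 280 / sin(76.1°) = 288.4 m
net slip = dip-slip / sin(rake) = 288.4 / sin(53.8°) = 357 m

357 m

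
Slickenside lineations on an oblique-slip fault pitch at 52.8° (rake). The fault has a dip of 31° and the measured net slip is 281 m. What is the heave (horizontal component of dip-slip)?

dip-slip = net slip × sin(rake) = 281 m × sin(52.8°) = 223.8 m
heave = dip-slip × cos(dip) = 223.8 × cos(31°) = 192 m

192 m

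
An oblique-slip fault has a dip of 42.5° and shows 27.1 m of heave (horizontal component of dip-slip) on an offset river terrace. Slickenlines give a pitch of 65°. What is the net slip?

dip-slip = heave / cos(dip) = 27.1 / cos(42.5°) = 36.76 m
net slip = dip-slip / sin(rake) = 36.76 / sin(65°) = 40.6 m

40.6 m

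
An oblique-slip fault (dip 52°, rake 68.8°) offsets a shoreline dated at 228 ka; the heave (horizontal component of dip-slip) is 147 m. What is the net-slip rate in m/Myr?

1120 m/Myr

dip-slip = heave / cos(dip) = 147 / cos(52°) = 238.8 m
net slip = dip-slip / sin(rake) = 238.8 / sin(68.8°) = 256.1 m
rate = 256.1 m / 228 ka = 0.00112 m/yr = 1120 m/Myr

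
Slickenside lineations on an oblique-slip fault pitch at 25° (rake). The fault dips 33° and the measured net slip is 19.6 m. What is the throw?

dip-slip = net slip × sin(rake) = 19.6 m × sin(25°) = 8.283 m
throw = dip-slip × sin(dip) = 8.283 × sin(33°) = 4.51 m

4.51 m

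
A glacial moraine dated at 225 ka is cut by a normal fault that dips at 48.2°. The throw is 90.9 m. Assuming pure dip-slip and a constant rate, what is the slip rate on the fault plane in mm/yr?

0.542 mm/yr

dip-slip = throw / sin(dip) = 90.9 m / sin(48.2°) = 121.9 m
rate = 121.9 m / 225 ka = 0.000542 m/yr = 0.542 mm/yr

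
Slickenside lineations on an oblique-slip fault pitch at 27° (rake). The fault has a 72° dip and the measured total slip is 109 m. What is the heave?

dip-slip = net slip × sin(rake) = 109 m × sin(27°) = 49.48 m
heave = dip-slip × cos(dip) = 49.48 × cos(72°) = 15.3 m

15.3 m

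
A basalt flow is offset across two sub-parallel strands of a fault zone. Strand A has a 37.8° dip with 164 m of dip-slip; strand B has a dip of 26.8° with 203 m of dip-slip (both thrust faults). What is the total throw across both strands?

192 m

throw_A = 164 × sin(37.8°) = 100.5 m
throw_B = 203 × sin(26.8°) = 91.53 m
total = 100.5 + 91.53 = 192 m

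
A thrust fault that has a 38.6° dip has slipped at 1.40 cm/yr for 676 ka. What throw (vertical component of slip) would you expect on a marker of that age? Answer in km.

dip-slip = rate × time = 1.40 cm/yr × 676 ka = 9464 m
throw = dip-slip × sin(dip) = 9464 × sin(38.6°) = 5900 m = 5.90 km

5.90 km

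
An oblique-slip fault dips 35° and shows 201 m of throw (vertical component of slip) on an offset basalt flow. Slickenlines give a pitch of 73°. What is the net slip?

dip-slip = throw / sin(dip) = 201 / sin(35°) = 350.4 m
net slip = dip-slip / sin(rake) = 350.4 / sin(73°) = 366 m

366 m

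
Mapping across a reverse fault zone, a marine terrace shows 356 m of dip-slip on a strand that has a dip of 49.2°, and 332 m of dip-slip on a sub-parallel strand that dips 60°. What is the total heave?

heave_A = 356 × cos(49.2°) = 232.6 m
heave_B = 332 × cos(60°) = 166 m
total = 232.6 + 166 = 399 m

399 m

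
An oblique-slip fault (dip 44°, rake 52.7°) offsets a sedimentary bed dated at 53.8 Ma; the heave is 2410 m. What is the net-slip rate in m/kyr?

0.0783 m/kyr

dip-slip = heave / cos(dip) = 2410 / cos(44°) = 3350 m
net slip = dip-slip / sin(rake) = 3350 / sin(52.7°) = 4212 m
rate = 4212 m / 53.8 Ma = 0.0000783 m/yr = 0.0783 m/kyr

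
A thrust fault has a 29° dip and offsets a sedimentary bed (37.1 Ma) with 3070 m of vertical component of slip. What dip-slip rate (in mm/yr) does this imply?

0.171 mm/yr

dip-slip = throw / sin(dip) = 3070 m / sin(29°) = 6332 m
rate = 6332 m / 37.1 Ma = 0.000171 m/yr = 0.171 mm/yr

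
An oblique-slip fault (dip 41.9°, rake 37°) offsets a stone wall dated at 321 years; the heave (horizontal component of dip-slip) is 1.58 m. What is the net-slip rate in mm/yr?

dip-slip = heave / cos(dip) = 1.58 / cos(41.9°) = 2.123 m
net slip = dip-slip / sin(rake) = 2.123 / sin(37°) = 3.527 m
rate = 3.527 m / 321 years = 0.0110 m/yr = 11 mm/yr

11 mm/yr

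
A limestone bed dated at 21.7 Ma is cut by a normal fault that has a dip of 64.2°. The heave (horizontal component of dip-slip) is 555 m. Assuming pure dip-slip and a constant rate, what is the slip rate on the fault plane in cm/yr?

0.00588 cm/yr

dip-slip = heave / cos(dip) = 555 m / cos(64.2°) = 1275 m
rate = 1275 m / 21.7 Ma = 0.0000588 m/yr = 0.00588 cm/yr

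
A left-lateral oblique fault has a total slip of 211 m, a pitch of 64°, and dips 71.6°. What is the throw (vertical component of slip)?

dip-slip = net slip × sin(rake) = 211 m × sin(64°) = 189.6 m
throw = dip-slip × sin(dip) = 189.6 × sin(71.6°) = 180 m

180 m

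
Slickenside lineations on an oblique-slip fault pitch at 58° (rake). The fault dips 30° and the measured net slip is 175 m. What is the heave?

129 m

dip-slip = net slip × sin(rake) = 175 m × sin(58°) = 148.4 m
heave = dip-slip × cos(dip) = 148.4 × cos(30°) = 129 m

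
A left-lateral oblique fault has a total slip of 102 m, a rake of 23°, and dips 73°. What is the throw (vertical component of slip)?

38.1 m

dip-slip = net slip × sin(rake) = 102 m × sin(23°) = 39.85 m
throw = dip-slip × sin(dip) = 39.85 × sin(73°) = 38.1 m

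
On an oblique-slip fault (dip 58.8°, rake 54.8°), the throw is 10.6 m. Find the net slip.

dip-slip = throw / sin(dip) = 10.6 / sin(58.8°) = 12.39 m
net slip = dip-slip / sin(rake) = 12.39 / sin(54.8°) = 15.2 m

15.2 m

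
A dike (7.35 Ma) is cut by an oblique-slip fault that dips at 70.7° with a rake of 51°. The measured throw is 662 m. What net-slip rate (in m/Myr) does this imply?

dip-slip = throw / sin(dip) = 662 / sin(70.7°) = 701.4 m
net slip = dip-slip / sin(rake) = 701.4 / sin(51°) = 902.6 m
rate = 902.6 m / 7.35 Ma = 0.000123 m/yr = 123 m/Myr

123 m/Myr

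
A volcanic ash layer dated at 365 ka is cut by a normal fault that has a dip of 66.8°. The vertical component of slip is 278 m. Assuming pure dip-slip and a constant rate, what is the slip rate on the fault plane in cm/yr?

dip-slip = throw / sin(dip) = 278 m / sin(66.8°) = 302.5 m
rate = 302.5 m / 365 ka = 0.000829 m/yr = 0.0829 cm/yr

0.0829 cm/yr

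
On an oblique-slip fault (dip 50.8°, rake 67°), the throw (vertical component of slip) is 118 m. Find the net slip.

dip-slip = throw / sin(dip) = 118 / sin(50.8°) = 152.3 m
net slip = dip-slip / sin(rake) = 152.3 / sin(67°) = 165 m

165 m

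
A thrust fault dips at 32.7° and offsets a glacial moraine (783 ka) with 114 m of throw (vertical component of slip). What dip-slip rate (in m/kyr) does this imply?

0.269 m/kyr

dip-slip = throw / sin(dip) = 114 m / sin(32.7°) = 211 m
rate = 211 m / 783 ka = 0.000269 m/yr = 0.269 m/kyr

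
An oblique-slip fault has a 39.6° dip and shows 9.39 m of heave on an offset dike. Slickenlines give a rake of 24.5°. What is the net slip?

29.4 m

dip-slip = heave / cos(dip) = 9.39 / cos(39.6°) = 12.19 m
net slip = dip-slip / sin(rake) = 12.19 / sin(24.5°) = 29.4 m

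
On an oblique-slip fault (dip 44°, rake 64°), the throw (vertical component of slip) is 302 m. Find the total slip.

dip-slip = throw / sin(dip) = 302 / sin(44°) = 434.7 m
net slip = dip-slip / sin(rake) = 434.7 / sin(64°) = 484 m

484 m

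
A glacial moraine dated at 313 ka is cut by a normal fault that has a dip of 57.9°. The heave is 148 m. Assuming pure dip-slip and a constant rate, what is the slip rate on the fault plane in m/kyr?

dip-slip = heave / cos(dip) = 148 m / cos(57.9°) = 278.5 m
rate = 278.5 m / 313 ka = 0.000890 m/yr = 0.890 m/kyr

0.890 m/kyr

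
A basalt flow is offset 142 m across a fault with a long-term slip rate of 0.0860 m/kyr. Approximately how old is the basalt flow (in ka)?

age = offset / rate = 142 m / (0.0860 m/kyr) = 1.65e+06 yr = 1650 ka

1650 ka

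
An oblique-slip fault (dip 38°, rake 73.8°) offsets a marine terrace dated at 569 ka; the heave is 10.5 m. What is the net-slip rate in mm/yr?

0.0244 mm/yr

dip-slip = heave / cos(dip) = 10.5 / cos(38°) = 13.32 m
net slip = dip-slip / sin(rake) = 13.32 / sin(73.8°) = 13.88 m
rate = 13.88 m / 569 ka = 0.0000244 m/yr = 0.0244 mm/yr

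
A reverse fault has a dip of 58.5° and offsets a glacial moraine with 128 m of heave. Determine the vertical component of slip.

throw = heave × tan(dip) = 128 × tan(58.5°) = 209 m

209 m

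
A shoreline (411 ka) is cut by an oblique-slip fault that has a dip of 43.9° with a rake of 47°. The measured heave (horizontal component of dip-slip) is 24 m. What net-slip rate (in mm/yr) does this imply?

0.111 mm/yr

dip-slip = heave / cos(dip) = 24 / cos(43.9°) = 33.31 m
net slip = dip-slip / sin(rake) = 33.31 / sin(47°) = 45.54 m
rate = 45.54 m / 411 ka = 0.000111 m/yr = 0.111 mm/yr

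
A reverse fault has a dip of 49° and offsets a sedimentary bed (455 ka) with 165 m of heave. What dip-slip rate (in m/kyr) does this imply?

dip-slip = heave / cos(dip) = 165 m / cos(49°) = 251.5 m
rate = 251.5 m / 455 ka = 0.000553 m/yr = 0.553 m/kyr

0.553 m/kyr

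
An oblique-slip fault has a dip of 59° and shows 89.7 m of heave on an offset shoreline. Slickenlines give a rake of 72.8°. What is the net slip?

182 m

dip-slip = heave / cos(dip) = 89.7 / cos(59°) = 174.2 m
net slip = dip-slip / sin(rake) = 174.2 / sin(72.8°) = 182 m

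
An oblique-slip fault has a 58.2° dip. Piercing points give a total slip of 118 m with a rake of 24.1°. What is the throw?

41 m

dip-slip = net slip × sin(rake) = 118 m × sin(24.1°) = 48.18 m
throw = dip-slip × sin(dip) = 48.18 × sin(58.2°) = 41 m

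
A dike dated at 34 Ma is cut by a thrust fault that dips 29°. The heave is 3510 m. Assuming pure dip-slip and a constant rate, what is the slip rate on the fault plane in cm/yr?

0.0118 cm/yr

dip-slip = heave / cos(dip) = 3510 m / cos(29°) = 4013 m
rate = 4013 m / 34 Ma = 0.000118 m/yr = 0.0118 cm/yr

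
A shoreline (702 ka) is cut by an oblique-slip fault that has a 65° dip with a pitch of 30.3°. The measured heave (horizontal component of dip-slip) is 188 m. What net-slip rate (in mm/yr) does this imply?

dip-slip = heave / cos(dip) = 188 / cos(65°) = 444.8 m
net slip = dip-slip / sin(rake) = 444.8 / sin(30.3°) = 881.7 m
rate = 881.7 m / 702 ka = 0.00126 m/yr = 1.26 mm/yr

1.26 mm/yr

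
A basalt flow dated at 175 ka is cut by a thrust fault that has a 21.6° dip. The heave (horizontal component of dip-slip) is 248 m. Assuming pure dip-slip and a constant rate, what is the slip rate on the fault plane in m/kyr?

1.52 m/kyr

dip-slip = heave / cos(dip) = 248 m / cos(21.6°) = 266.7 m
rate = 266.7 m / 175 ka = 0.00152 m/yr = 1.52 m/kyr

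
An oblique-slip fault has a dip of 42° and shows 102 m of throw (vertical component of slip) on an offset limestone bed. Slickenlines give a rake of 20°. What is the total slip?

dip-slip = throw / sin(dip) = 102 / sin(42°) = 152.4 m
net slip = dip-slip / sin(rake) = 152.4 / sin(20°) = 446 m

446 m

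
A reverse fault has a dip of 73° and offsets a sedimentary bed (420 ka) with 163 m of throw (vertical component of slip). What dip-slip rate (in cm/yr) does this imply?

0.0406 cm/yr

dip-slip = throw / sin(dip) = 163 m / sin(73°) = 170.4 m
rate = 170.4 m / 420 ka = 0.000406 m/yr = 0.0406 cm/yr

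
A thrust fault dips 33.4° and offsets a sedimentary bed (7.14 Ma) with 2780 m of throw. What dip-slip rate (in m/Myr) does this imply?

707 m/Myr

dip-slip = throw / sin(dip) = 2780 m / sin(33.4°) = 5050 m
rate = 5050 m / 7.14 Ma = 0.000707 m/yr = 707 m/Myr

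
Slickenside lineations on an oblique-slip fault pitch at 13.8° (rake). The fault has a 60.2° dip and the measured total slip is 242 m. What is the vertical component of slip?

dip-slip = net slip × sin(rake) = 242 m × sin(13.8°) = 57.73 m
throw = dip-slip × sin(dip) = 57.73 × sin(60.2°) = 50.1 m

50.1 m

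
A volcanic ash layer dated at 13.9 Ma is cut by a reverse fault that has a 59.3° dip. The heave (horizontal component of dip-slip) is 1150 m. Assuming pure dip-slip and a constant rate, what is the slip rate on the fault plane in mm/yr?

dip-slip = heave / cos(dip) = 1150 m / cos(59.3°) = 2253 m
rate = 2253 m / 13.9 Ma = 0.000162 m/yr = 0.162 mm/yr

0.162 mm/yr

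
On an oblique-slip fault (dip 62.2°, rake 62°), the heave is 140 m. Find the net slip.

340 m

dip-slip = heave / cos(dip) = 140 / cos(62.2°) = 300.2 m
net slip = dip-slip / sin(rake) = 300.2 / sin(62°) = 340 m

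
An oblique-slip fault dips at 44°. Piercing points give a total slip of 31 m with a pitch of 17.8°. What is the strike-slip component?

strike-slip = net slip × cos(rake) = 31 m × cos(17.8°) = 29.5 m

29.5 m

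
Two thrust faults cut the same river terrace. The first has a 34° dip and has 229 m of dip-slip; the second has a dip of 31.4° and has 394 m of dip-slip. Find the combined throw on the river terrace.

throw_A = 229 × sin(34°) = 128.1 m
throw_B = 394 × sin(31.4°) = 205.3 m
total = 128.1 + 205.3 = 333 m

333 m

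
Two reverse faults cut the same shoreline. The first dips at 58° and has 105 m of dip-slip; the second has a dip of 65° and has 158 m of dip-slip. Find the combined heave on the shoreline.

122 m

heave_A = 105 × cos(58°) = 55.64 m
heave_B = 158 × cos(65°) = 66.77 m
total = 55.64 + 66.77 = 122 m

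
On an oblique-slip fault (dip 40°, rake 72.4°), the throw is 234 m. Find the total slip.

dip-slip = throw / sin(dip) = 234 / sin(40°) = 364 m
net slip = dip-slip / sin(rake) = 364 / sin(72.4°) = 382 m

382 m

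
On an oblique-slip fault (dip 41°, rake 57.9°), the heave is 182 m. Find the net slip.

dip-slip = heave / cos(dip) = 182 / cos(41°) = 241.2 m
net slip = dip-slip / sin(rake) = 241.2 / sin(57.9°) = 285 m

285 m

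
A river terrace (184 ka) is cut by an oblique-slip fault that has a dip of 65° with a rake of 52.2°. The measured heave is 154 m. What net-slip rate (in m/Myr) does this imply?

dip-slip = heave / cos(dip) = 154 / cos(65°) = 364.4 m
net slip = dip-slip / sin(rake) = 364.4 / sin(52.2°) = 461.2 m
rate = 461.2 m / 184 ka = 0.00251 m/yr = 2510 m/Myr

2510 m/Myr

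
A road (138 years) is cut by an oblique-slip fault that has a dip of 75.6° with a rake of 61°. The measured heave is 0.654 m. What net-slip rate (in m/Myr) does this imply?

21800 m/Myr

dip-slip = heave / cos(dip) = 0.654 / cos(75.6°) = 2.630 m
net slip = dip-slip / sin(rake) = 2.630 / sin(61°) = 3.007 m
rate = 3.007 m / 138 years = 0.0218 m/yr = 21800 m/Myr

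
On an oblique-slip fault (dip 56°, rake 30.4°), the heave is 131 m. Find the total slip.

dip-slip = heave / cos(dip) = 131 / cos(56°) = 234.3 m
net slip = dip-slip / sin(rake) = 234.3 / sin(30.4°) = 463 m

463 m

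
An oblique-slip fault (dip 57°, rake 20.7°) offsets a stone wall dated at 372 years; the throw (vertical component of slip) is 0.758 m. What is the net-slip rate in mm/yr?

6.87 mm/yr

dip-slip = throw / sin(dip) = 0.758 / sin(57°) = 0.9038 m
net slip = dip-slip / sin(rake) = 0.9038 / sin(20.7°) = 2.557 m
rate = 2.557 m / 372 years = 0.00687 m/yr = 6.87 mm/yr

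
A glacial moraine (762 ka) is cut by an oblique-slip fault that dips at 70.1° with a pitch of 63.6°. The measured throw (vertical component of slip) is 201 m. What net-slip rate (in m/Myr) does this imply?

313 m/Myr

dip-slip = throw / sin(dip) = 201 / sin(70.1°) = 213.8 m
net slip = dip-slip / sin(rake) = 213.8 / sin(63.6°) = 238.7 m
rate = 238.7 m / 762 ka = 0.000313 m/yr = 313 m/Myr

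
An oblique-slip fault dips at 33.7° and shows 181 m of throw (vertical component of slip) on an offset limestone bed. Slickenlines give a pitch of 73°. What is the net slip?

dip-slip = throw / sin(dip) = 181 / sin(33.7°) = 326.2 m
net slip = dip-slip / sin(rake) = 326.2 / sin(73°) = 341 m

341 m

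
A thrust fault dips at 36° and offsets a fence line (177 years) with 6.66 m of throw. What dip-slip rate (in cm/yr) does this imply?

dip-slip = throw / sin(dip) = 6.66 m / sin(36°) = 11.33 m
rate = 11.33 m / 177 years = 0.0640 m/yr = 6.40 cm/yr

6.40 cm/yr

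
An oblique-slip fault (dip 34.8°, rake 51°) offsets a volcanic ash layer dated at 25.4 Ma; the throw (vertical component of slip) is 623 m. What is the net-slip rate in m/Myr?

55.3 m/Myr

dip-slip = throw / sin(dip) = 623 / sin(34.8°) = 1092 m
net slip = dip-slip / sin(rake) = 1092 / sin(51°) = 1405 m
rate = 1405 m / 25.4 Ma = 0.0000553 m/yr = 55.3 m/Myr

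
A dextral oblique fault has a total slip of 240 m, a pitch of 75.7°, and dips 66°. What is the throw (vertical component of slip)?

dip-slip = net slip × sin(rake) = 240 m × sin(75.7°) = 232.6 m
throw = dip-slip × sin(dip) = 232.6 × sin(66°) = 212 m

212 m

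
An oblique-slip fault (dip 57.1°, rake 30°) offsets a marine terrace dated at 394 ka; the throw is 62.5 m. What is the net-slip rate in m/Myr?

dip-slip = throw / sin(dip) = 62.5 / sin(57.1°) = 74.44 m
net slip = dip-slip / sin(rake) = 74.44 / sin(30°) = 148.9 m
rate = 148.9 m / 394 ka = 0.000378 m/yr = 378 m/Myr

378 m/Myr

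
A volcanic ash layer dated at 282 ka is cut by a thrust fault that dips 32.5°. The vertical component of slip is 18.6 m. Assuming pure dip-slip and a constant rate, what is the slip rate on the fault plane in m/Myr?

dip-slip = throw / sin(dip) = 18.6 m / sin(32.5°) = 34.62 m
rate = 34.62 m / 282 ka = 0.000123 m/yr = 123 m/Myr

123 m/Myr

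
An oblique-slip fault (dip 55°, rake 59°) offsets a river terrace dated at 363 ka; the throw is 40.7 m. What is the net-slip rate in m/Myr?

160 m/Myr

dip-slip = throw / sin(dip) = 40.7 / sin(55°) = 49.69 m
net slip = dip-slip / sin(rake) = 49.69 / sin(59°) = 57.96 m
rate = 57.96 m / 363 ka = 0.000160 m/yr = 160 m/Myr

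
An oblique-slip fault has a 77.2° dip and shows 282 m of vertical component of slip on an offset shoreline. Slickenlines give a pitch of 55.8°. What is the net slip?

350 m

dip-slip = throw / sin(dip) = 282 / sin(77.2°) = 289.2 m
net slip = dip-slip / sin(rake) = 289.2 / sin(55.8°) = 350 m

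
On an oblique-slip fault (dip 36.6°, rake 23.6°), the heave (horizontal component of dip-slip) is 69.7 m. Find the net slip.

dip-slip = heave / cos(dip) = 69.7 / cos(36.6°) = 86.82 m
net slip = dip-slip / sin(rake) = 86.82 / sin(23.6°) = 217 m

217 m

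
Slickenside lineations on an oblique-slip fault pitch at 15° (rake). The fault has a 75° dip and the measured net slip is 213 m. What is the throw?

53.2 m

dip-slip = net slip × sin(rake) = 213 m × sin(15°) = 55.13 m
throw = dip-slip × sin(dip) = 55.13 × sin(75°) = 53.2 m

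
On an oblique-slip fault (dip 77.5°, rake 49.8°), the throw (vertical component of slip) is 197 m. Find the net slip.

264 m

dip-slip = throw / sin(dip) = 197 / sin(77.5°) = 201.8 m
net slip = dip-slip / sin(rake) = 201.8 / sin(49.8°) = 264 m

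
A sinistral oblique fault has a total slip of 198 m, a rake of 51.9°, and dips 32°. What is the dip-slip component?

dip-slip = net slip × sin(rake) = 198 m × sin(51.9°) = 156 m

156 m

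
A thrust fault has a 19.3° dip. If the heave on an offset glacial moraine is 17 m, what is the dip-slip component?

18 m

dip-slip = heave / cos(dip) = 17 / cos(19.3°) = 18 m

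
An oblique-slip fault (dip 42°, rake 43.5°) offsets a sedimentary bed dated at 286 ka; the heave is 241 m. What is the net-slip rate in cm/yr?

0.165 cm/yr

dip-slip = heave / cos(dip) = 241 / cos(42°) = 324.3 m
net slip = dip-slip / sin(rake) = 324.3 / sin(43.5°) = 471.1 m
rate = 471.1 m / 286 ka = 0.00165 m/yr = 0.165 cm/yr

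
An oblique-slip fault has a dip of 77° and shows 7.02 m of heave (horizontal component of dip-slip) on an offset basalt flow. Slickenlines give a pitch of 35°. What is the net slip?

dip-slip = heave / cos(dip) = 7.02 / cos(77°) = 31.21 m
net slip = dip-slip / sin(rake) = 31.21 / sin(35°) = 54.4 m

54.4 m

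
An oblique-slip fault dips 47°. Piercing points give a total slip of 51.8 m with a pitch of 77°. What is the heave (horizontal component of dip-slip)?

34.4 m

dip-slip = net slip × sin(rake) = 51.8 m × sin(77°) = 50.47 m
heave = dip-slip × cos(dip) = 50.47 × cos(47°) = 34.4 m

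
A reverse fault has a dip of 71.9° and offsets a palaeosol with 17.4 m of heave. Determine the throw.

throw = heave × tan(dip) = 17.4 × tan(71.9°) = 53.2 m

53.2 m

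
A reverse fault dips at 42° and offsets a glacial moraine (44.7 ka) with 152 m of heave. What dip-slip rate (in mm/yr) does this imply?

4.58 mm/yr

dip-slip = heave / cos(dip) = 152 m / cos(42°) = 204.5 m
rate = 204.5 m / 44.7 ka = 0.00458 m/yr = 4.58 mm/yr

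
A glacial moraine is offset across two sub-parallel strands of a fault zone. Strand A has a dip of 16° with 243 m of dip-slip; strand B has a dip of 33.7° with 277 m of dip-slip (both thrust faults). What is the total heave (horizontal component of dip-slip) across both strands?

heave_A = 243 × cos(16°) = 233.6 m
heave_B = 277 × cos(33.7°) = 230.5 m
total = 233.6 + 230.5 = 464 m

464 m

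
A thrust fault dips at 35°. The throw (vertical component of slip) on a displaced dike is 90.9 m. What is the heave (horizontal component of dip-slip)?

heave = throw / tan(dip) = 90.9 / tan(35°) = 130 m

130 m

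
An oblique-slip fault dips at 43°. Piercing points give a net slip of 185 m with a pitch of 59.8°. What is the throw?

dip-slip = net slip × sin(rake) = 185 m × sin(59.8°) = 159.9 m
throw = dip-slip × sin(dip) = 159.9 × sin(43°) = 109 m

109 m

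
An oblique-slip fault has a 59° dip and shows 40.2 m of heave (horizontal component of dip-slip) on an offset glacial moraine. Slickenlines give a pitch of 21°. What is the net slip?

dip-slip = heave / cos(dip) = 40.2 / cos(59°) = 78.05 m
net slip = dip-slip / sin(rake) = 78.05 / sin(21°) = 218 m

218 m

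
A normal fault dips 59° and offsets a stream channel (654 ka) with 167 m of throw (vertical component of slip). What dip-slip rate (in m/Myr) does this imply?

298 m/Myr

dip-slip = throw / sin(dip) = 167 m / sin(59°) = 194.8 m
rate = 194.8 m / 654 ka = 0.000298 m/yr = 298 m/Myr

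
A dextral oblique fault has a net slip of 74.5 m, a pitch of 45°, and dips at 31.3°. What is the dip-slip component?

52.7 m

dip-slip = net slip × sin(rake) = 74.5 m × sin(45°) = 52.7 m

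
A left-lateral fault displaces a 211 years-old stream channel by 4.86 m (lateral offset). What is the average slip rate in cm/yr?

rate = 4.86 m / 211 years = 0.0230 m/yr = 2.30 cm/yr

2.30 cm/yr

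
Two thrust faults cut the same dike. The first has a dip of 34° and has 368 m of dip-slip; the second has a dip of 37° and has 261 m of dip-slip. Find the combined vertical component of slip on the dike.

363 m

throw_A = 368 × sin(34°) = 205.8 m
throw_B = 261 × sin(37°) = 157.1 m
total = 205.8 + 157.1 = 363 m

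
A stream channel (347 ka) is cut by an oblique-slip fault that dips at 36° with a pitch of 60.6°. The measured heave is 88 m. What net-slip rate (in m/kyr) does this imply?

0.360 m/kyr

dip-slip = heave / cos(dip) = 88 / cos(36°) = 108.8 m
net slip = dip-slip / sin(rake) = 108.8 / sin(60.6°) = 124.9 m
rate = 124.9 m / 347 ka = 0.000360 m/yr = 0.360 m/kyr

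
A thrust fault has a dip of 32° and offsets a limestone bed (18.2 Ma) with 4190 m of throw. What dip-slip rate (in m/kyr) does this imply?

dip-slip = throw / sin(dip) = 4190 m / sin(32°) = 7907 m
rate = 7907 m / 18.2 Ma = 0.000434 m/yr = 0.434 m/kyr

0.434 m/kyr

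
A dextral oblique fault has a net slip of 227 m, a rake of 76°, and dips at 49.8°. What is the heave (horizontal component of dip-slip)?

dip-slip = net slip × sin(rake) = 227 m × sin(76°) = 220.3 m
heave = dip-slip × cos(dip) = 220.3 × cos(49.8°) = 142 m

142 m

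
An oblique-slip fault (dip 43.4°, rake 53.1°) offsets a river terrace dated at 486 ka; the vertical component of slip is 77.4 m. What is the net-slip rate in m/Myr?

dip-slip = throw / sin(dip) = 77.4 / sin(43.4°) = 112.6 m
net slip = dip-slip / sin(rake) = 112.6 / sin(53.1°) = 140.9 m
rate = 140.9 m / 486 ka = 0.000290 m/yr = 290 m/Myr

290 m/Myr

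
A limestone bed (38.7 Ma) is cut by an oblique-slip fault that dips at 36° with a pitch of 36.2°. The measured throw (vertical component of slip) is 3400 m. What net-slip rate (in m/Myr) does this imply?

253 m/Myr

dip-slip = throw / sin(dip) = 3400 / sin(36°) = 5784 m
net slip = dip-slip / sin(rake) = 5784 / sin(36.2°) = 9794 m
rate = 9794 m / 38.7 Ma = 0.000253 m/yr = 253 m/Myr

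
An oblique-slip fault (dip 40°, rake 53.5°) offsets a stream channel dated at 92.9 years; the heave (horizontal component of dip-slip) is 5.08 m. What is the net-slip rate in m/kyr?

88.8 m/kyr

dip-slip = heave / cos(dip) = 5.08 / cos(40°) = 6.631 m
net slip = dip-slip / sin(rake) = 6.631 / sin(53.5°) = 8.250 m
rate = 8.250 m / 92.9 years = 0.0888 m/yr = 88.8 m/kyr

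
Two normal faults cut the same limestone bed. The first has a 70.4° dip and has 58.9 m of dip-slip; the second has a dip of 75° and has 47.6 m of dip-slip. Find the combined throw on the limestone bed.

101 m

throw_A = 58.9 × sin(70.4°) = 55.49 m
throw_B = 47.6 × sin(75°) = 45.98 m
total = 55.49 + 45.98 = 101 m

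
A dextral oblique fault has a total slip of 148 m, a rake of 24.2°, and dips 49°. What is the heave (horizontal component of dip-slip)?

39.8 m

dip-slip = net slip × sin(rake) = 148 m × sin(24.2°) = 60.67 m
heave = dip-slip × cos(dip) = 60.67 × cos(49°) = 39.8 m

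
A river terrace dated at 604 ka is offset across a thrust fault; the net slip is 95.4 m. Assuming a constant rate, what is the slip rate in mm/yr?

rate = 95.4 m / 604 ka = 0.000158 m/yr = 0.158 mm/yr

0.158 mm/yr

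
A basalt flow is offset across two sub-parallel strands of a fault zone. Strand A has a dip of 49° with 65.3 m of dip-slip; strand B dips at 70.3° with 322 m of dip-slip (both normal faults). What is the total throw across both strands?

352 m

throw_A = 65.3 × sin(49°) = 49.28 m
throw_B = 322 × sin(70.3°) = 303.2 m
total = 49.28 + 303.2 = 352 m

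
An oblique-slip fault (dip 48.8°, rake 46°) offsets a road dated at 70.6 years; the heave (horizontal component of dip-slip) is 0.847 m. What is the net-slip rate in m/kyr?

dip-slip = heave / cos(dip) = 0.847 / cos(48.8°) = 1.286 m
net slip = dip-slip / sin(rake) = 1.286 / sin(46°) = 1.788 m
rate = 1.788 m / 70.6 years = 0.0253 m/yr = 25.3 m/kyr

25.3 m/kyr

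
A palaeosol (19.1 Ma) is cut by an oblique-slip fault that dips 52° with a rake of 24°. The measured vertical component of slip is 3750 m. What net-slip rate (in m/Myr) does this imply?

dip-slip = throw / sin(dip) = 3750 / sin(52°) = 4759 m
net slip = dip-slip / sin(rake) = 4759 / sin(24°) = 11700 m
rate = 11700 m / 19.1 Ma = 0.000613 m/yr = 613 m/Myr

613 m/Myr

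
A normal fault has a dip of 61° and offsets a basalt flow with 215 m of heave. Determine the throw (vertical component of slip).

throw = heave × tan(dip) = 215 × tan(61°) = 388 m

388 m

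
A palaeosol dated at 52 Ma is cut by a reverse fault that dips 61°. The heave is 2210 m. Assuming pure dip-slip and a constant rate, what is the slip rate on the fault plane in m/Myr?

87.7 m/Myr

dip-slip = heave / cos(dip) = 2210 m / cos(61°) = 4558 m
rate = 4558 m / 52 Ma = 0.0000877 m/yr = 87.7 m/Myr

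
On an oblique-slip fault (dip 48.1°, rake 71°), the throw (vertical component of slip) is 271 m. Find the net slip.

385 m

dip-slip = throw / sin(dip) = 271 / sin(48.1°) = 364.1 m
net slip = dip-slip / sin(rake) = 364.1 / sin(71°) = 385 m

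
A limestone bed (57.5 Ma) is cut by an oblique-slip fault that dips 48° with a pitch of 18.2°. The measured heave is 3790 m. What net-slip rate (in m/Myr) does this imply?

dip-slip = heave / cos(dip) = 3790 / cos(48°) = 5664 m
net slip = dip-slip / sin(rake) = 5664 / sin(18.2°) = 18130 m
rate = 18130 m / 57.5 Ma = 0.000315 m/yr = 315 m/Myr

315 m/Myr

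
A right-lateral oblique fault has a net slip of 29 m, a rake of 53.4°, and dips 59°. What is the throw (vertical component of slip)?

20 m

dip-slip = net slip × sin(rake) = 29 m × sin(53.4°) = 23.28 m
throw = dip-slip × sin(dip) = 23.28 × sin(59°) = 20 m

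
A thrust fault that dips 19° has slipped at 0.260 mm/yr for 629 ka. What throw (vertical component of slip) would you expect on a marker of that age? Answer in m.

53.2 m

dip-slip = rate × time = 0.260 mm/yr × 629 ka = 163.5 m
throw = dip-slip × sin(dip) = 163.5 × sin(19°) = 53.2 m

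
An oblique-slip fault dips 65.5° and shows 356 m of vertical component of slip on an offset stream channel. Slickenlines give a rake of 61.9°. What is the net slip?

dip-slip = throw / sin(dip) = 356 / sin(65.5°) = 391.2 m
net slip = dip-slip / sin(rake) = 391.2 / sin(61.9°) = 444 m

444 m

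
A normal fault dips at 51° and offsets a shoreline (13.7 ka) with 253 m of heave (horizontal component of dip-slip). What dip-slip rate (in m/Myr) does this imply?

29300 m/Myr

dip-slip = heave / cos(dip) = 253 m / cos(51°) = 402 m
rate = 402 m / 13.7 ka = 0.0293 m/yr = 29300 m/Myr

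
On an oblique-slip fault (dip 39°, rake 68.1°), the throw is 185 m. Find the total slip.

dip-slip = throw / sin(dip) = 185 / sin(39°) = 294 m
net slip = dip-slip / sin(rake) = 294 / sin(68.1°) = 317 m

317 m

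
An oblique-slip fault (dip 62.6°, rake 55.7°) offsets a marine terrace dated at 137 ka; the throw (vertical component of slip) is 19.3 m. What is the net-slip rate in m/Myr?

192 m/Myr

dip-slip = throw / sin(dip) = 19.3 / sin(62.6°) = 21.74 m
net slip = dip-slip / sin(rake) = 21.74 / sin(55.7°) = 26.31 m
rate = 26.31 m / 137 ka = 0.000192 m/yr = 192 m/Myr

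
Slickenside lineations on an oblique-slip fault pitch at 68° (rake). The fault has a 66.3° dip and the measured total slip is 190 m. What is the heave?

dip-slip = net slip × sin(rake) = 190 m × sin(68°) = 176.2 m
heave = dip-slip × cos(dip) = 176.2 × cos(66.3°) = 70.8 m

70.8 m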